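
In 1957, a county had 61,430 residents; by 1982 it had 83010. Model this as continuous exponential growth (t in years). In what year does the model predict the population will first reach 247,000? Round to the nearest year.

r = ln(83010/61430) / 25 = 0.30106/25 ≈ 0.012043 per year
t = ln(247000/61430) / r = 1.39149/0.012043 ≈ 115.55 years after 1957

year 2073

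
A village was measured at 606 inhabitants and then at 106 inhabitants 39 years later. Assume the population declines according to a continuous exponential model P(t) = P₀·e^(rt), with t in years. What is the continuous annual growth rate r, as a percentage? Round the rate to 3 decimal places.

r ≈ -4.470% per year

106 = 606 · e^(r·39)
e^(39r) = 106/606 = 0.17492
r = ln(0.17492) / 39 = -1.74344 / 39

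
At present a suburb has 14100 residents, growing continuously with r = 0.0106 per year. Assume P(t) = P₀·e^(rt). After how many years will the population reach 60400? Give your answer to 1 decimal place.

t ≈ 137.2 years

60400 = 14100 · e^(0.0106·t)
t = ln(60400/14100) / 0.0106 = ln(4.28369) / 0.0106 = 1.45481 / 0.0106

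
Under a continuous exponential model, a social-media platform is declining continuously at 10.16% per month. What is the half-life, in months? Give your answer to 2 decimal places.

half-life ≈ 6.82 months

half-life = ln(2) / |r| = 0.69315 / 0.1016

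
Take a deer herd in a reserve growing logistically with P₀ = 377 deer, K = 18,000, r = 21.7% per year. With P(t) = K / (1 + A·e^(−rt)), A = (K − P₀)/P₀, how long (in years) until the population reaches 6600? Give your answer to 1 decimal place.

t ≈ 15.2 years

A = (18000 − 377)/377 = 46.74536
6600 = 18000/(1 + 46.74536·e^(−0.217t)) → 1 + 46.74536·e^(−0.217t) = 2.72727
e^(−0.217t) = 0.036951 → t = ln(27.0631)/0.217 = 3.29817/0.217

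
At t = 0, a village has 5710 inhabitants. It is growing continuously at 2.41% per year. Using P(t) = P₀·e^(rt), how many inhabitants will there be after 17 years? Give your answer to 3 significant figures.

≈ 8,600 inhabitants

P(17) = 5710 · e^(0.0241·17) = 5710 · e^(0.4097)
= 5710 · 1.50637 ≈ 8601.35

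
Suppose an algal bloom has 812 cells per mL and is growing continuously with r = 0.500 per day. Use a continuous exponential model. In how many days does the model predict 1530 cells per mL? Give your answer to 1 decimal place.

1530 = 812 · e^(0.5·t)
t = ln(1530/812) / 0.5 = ln(1.88424) / 0.5 = 0.63352 / 0.5

t ≈ 1.3 days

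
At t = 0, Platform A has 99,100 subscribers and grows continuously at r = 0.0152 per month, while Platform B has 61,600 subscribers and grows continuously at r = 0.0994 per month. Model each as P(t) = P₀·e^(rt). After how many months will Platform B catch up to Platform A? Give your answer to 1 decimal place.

t ≈ 5.6 months

99100·e^(0.0152t) = 61600·e^(0.0994t)
99100/61600 = e^((0.0994 − 0.0152)t) → ln(1.60877) = 0.0842·t
t = 0.47547 / 0.0842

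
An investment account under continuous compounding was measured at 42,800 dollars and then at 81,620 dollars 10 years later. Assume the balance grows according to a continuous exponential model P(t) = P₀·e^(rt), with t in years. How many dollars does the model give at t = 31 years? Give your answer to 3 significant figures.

r = ln(81620/42800) / 10 ≈ 0.064554 per year
P(31) = 42800 · e^(0.064554·31) = 42800 · 7.39765 ≈ 316619.4

≈ 317,000 dollars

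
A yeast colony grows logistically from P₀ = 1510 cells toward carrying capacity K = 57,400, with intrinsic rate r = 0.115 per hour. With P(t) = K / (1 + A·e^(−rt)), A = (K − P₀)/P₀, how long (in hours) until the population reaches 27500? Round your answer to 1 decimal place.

A = (57400 − 1510)/1510 = 37.01325
27500 = 57400/(1 + 37.01325·e^(−0.115t)) → 1 + 37.01325·e^(−0.115t) = 2.08727
e^(−0.115t) = 0.029375 → t = ln(34.04228)/0.115 = 3.5276/0.115

t ≈ 30.7 hours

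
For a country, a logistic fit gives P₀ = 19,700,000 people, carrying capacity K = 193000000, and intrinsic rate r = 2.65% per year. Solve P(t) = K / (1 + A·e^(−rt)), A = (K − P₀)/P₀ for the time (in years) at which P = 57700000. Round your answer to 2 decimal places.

A = (193000000 − 19700000)/19700000 = 8.79695
57700000 = 193000000/(1 + 8.79695·e^(−0.0265t)) → 1 + 8.79695·e^(−0.0265t) = 3.34489
e^(−0.0265t) = 0.266557 → t = ln(3.75155)/0.0265 = 1.32217/0.0265

t ≈ 49.89 years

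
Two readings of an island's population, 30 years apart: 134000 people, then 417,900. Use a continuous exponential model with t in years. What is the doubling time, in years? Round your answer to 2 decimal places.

doubling time ≈ 18.28 years

r = ln(417900/134000) / 30 = ln(3.11866) / 30 ≈ 0.037913 per year
doubling time = ln 2 / |r| = 0.69315 / 0.037913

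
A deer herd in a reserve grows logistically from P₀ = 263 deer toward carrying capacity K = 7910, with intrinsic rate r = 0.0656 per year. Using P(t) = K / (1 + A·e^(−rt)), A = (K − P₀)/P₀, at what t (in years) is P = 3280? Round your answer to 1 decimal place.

t ≈ 46.1 years

A = (7910 − 263)/263 = 29.07605
3280 = 7910/(1 + 29.07605·e^(−0.0656t)) → 1 + 29.07605·e^(−0.0656t) = 2.41159
e^(−0.0656t) = 0.048548 → t = ln(20.59815)/0.0656 = 3.0252/0.0656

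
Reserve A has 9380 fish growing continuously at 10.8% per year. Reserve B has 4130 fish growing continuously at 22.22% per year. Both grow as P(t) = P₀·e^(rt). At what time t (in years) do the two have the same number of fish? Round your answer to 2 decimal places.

t ≈ 7.18 years

9380·e^(0.108t) = 4130·e^(0.2222t)
9380/4130 = e^((0.2222 − 0.108)t) → ln(2.27119) = 0.1142·t
t = 0.8203 / 0.1142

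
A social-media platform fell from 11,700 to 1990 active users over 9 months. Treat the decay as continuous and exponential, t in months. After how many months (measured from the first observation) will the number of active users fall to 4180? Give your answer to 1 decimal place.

r = ln(1990/11700) / 9 ≈ -0.196828 per month
t = ln(4180/11700) / r = -1.02928 / -0.196828 ≈ 5.229

t ≈ 5.2 months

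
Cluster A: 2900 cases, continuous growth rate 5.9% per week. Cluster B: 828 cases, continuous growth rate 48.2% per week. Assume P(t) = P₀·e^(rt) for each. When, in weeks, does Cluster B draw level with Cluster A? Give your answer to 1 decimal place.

2900·e^(0.059t) = 828·e^(0.482t)
2900/828 = e^((0.482 − 0.059)t) → ln(3.50242) = 0.423·t
t = 1.25345 / 0.423

t ≈ 3.0 weeks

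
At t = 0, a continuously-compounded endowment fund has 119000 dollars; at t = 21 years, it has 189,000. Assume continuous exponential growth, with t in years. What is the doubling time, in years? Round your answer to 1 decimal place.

r = ln(189000/119000) / 21 = ln(1.58824) / 21 ≈ 0.02203 per year
doubling time = ln 2 / |r| = 0.69315 / 0.02203

doubling time ≈ 31.5 years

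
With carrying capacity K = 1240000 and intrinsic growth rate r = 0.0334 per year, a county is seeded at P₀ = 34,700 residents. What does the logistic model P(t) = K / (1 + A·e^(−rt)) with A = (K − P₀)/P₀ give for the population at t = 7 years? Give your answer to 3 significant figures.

A = (1240000 − 34700)/34700 = 34.73487
P(7) = 1240000 / (1 + 34.73487·e^(−0.0334·7)) = 1240000 / (1 + 34.73487·0.79152)
= 1240000 / 28.49335 ≈ 43518.93

≈ 43,500 residents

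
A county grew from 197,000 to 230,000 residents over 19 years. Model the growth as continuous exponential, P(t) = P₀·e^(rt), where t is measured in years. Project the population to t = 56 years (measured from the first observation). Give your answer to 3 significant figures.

≈ 311,000 residents

r = ln(230000/197000) / 19 ≈ 0.008151 per year
P(56) = 197000 · e^(0.008151·56) = 197000 · 1.5785 ≈ 310964.61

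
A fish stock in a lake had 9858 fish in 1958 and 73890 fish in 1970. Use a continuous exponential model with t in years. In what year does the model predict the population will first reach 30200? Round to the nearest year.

r = ln(73890/9858) / 12 = 2.01429/12 ≈ 0.167858 per year
t = ln(30200/9858) / r = 1.11956/0.167858 ≈ 6.67 years after 1958

year 1965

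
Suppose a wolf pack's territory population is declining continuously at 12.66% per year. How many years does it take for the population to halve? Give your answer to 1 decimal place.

half-life ≈ 5.5 years

half-life = ln(2) / |r| = 0.69315 / 0.1266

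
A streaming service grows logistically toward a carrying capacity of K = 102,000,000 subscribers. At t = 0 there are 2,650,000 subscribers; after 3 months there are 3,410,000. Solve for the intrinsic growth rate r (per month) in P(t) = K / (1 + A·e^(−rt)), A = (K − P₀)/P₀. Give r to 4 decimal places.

r ≈ 0.0866 per month

A = (102000000 − 2650000)/2650000 = 37.49057
3410000 = 102000000/(1 + 37.49057·e^(−r·3)) → e^(−3r) = (29.91202 − 1)/37.49057 = 0.771181
r = −ln(0.771181)/3 = 0.25983/3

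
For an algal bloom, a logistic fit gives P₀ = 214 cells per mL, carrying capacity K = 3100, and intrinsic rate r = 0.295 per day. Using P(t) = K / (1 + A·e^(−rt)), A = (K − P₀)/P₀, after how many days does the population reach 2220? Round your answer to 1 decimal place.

t ≈ 12.0 days

A = (3100 − 214)/214 = 13.48598
2220 = 3100/(1 + 13.48598·e^(−0.295t)) → 1 + 13.48598·e^(−0.295t) = 1.3964
e^(−0.295t) = 0.029393 → t = ln(34.02145)/0.295 = 3.52699/0.295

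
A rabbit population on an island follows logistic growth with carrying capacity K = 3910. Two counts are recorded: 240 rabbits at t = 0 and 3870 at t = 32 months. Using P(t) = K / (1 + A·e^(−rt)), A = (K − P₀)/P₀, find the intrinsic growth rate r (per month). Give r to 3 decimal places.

r ≈ 0.228 per month

A = (3910 − 240)/240 = 15.29167
3870 = 3910/(1 + 15.29167·e^(−r·32)) → e^(−32r) = (1.01034 − 1)/15.29167 = 0.000676
r = −ln(0.000676)/32 = 7.29944/32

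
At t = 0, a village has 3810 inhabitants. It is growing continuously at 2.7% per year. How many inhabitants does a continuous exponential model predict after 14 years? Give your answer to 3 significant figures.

P(14) = 3810 · e^(0.027·14) = 3810 · e^(0.378)
= 3810 · 1.45936 ≈ 5560.17

≈ 5,560 inhabitants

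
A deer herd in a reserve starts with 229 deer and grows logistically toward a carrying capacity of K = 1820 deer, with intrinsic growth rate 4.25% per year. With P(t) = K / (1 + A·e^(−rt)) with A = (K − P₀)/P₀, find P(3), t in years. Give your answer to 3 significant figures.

A = (1820 − 229)/229 = 6.9476
P(3) = 1820 / (1 + 6.9476·e^(−0.0425·3)) = 1820 / (1 + 6.9476·0.880293)
= 1820 / 7.11592 ≈ 255.76

≈ 256 deer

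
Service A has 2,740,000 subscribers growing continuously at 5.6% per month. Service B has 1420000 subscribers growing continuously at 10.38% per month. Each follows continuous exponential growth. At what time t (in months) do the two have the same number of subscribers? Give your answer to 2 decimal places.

t ≈ 13.75 months

2740000·e^(0.056t) = 1420000·e^(0.1038t)
2740000/1420000 = e^((0.1038 − 0.056)t) → ln(1.92958) = 0.0478·t
t = 0.6573 / 0.0478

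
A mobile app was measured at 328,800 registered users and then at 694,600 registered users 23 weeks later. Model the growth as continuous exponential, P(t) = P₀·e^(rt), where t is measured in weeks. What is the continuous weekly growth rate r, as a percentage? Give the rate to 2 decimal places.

r ≈ 3.25% per week

694600 = 328800 · e^(r·23)
e^(23r) = 694600/328800 = 2.11253
r = ln(2.11253) / 23 = 0.74789 / 23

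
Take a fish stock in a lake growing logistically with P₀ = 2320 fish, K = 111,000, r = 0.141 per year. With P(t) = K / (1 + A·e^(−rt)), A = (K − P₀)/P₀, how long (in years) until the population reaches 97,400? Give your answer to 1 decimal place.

t ≈ 41.2 years

A = (111000 − 2320)/2320 = 46.84483
97400 = 111000/(1 + 46.84483·e^(−0.141t)) → 1 + 46.84483·e^(−0.141t) = 1.13963
e^(−0.141t) = 0.002981 → t = ln(335.49163)/0.141 = 5.8156/0.141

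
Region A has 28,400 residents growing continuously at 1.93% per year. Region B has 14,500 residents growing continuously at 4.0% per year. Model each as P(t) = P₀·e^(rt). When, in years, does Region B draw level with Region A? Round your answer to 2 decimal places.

t ≈ 32.48 years

28400·e^(0.0193t) = 14500·e^(0.04t)
28400/14500 = e^((0.04 − 0.0193)t) → ln(1.95862) = 0.0207·t
t = 0.67224 / 0.0207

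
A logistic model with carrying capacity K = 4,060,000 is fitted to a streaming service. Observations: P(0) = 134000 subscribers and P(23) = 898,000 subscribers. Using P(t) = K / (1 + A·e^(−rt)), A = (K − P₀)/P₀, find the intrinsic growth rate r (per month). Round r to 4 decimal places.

r ≈ 0.0921 per month

A = (4060000 − 134000)/134000 = 29.29851
898000 = 4060000/(1 + 29.29851·e^(−r·23)) → e^(−23r) = (4.52116 − 1)/29.29851 = 0.120182
r = −ln(0.120182)/23 = 2.11875/23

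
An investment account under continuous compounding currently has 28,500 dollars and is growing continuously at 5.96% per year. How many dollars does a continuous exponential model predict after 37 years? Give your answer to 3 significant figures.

≈ 259,000 dollars

P(37) = 28500 · e^(0.0596·37) = 28500 · e^(2.2052)
= 28500 · 9.07207 ≈ 258553.88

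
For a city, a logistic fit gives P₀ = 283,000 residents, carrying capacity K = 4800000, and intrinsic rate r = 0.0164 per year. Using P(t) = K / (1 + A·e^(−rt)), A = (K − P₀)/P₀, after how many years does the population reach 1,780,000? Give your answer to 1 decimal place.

t ≈ 136.7 years

A = (4800000 − 283000)/283000 = 15.96113
1780000 = 4800000/(1 + 15.96113·e^(−0.0164t)) → 1 + 15.96113·e^(−0.0164t) = 2.69663
e^(−0.0164t) = 0.106298 → t = ln(9.40755)/0.0164 = 2.24151/0.0164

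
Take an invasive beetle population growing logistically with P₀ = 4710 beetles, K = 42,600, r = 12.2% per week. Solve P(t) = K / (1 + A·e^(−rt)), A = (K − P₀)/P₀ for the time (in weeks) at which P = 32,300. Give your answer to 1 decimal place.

t ≈ 26.5 weeks

A = (42600 − 4710)/4710 = 8.04459
32300 = 42600/(1 + 8.04459·e^(−0.122t)) → 1 + 8.04459·e^(−0.122t) = 1.31889
e^(−0.122t) = 0.03964 → t = ln(25.2272)/0.122 = 3.22792/0.122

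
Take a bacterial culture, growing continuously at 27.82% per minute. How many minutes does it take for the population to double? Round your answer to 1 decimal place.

doubling time = ln(2) / |r| = 0.69315 / 0.2782

doubling time ≈ 2.5 minutes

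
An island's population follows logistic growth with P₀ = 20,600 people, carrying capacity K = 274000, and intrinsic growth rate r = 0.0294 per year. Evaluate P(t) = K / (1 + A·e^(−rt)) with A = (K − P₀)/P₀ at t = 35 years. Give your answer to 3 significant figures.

A = (274000 − 20600)/20600 = 12.30097
P(35) = 274000 / (1 + 12.30097·e^(−0.0294·35)) = 274000 / (1 + 12.30097·0.357364)
= 274000 / 5.39593 ≈ 50779.05

≈ 50,800 people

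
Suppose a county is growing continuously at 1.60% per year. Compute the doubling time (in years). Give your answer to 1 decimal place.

doubling time = ln(2) / |r| = 0.69315 / 0.016

doubling time ≈ 43.3 years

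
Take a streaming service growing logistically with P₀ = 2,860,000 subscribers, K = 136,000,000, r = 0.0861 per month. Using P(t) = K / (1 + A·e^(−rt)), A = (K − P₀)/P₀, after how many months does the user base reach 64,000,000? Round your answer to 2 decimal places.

t ≈ 43.24 months

A = (136000000 − 2860000)/2860000 = 46.55245
64000000 = 136000000/(1 + 46.55245·e^(−0.0861t)) → 1 + 46.55245·e^(−0.0861t) = 2.125
e^(−0.0861t) = 0.024166 → t = ln(41.37995)/0.0861 = 3.7228/0.0861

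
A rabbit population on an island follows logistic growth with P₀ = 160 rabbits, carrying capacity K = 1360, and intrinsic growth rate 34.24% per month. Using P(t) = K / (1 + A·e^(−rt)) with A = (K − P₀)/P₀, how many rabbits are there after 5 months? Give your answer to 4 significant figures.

A = (1360 − 160)/160 = 7.5
P(5) = 1360 / (1 + 7.5·e^(−0.3424·5)) = 1360 / (1 + 7.5·0.180504)
= 1360 / 2.35378 ≈ 577.79

≈ 577.8 rabbits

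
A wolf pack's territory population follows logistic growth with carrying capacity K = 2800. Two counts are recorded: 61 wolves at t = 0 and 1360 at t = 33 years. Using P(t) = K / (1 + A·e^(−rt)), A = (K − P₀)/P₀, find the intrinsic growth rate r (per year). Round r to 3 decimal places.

A = (2800 − 61)/61 = 44.90164
1360 = 2800/(1 + 44.90164·e^(−r·33)) → e^(−33r) = (2.05882 − 1)/44.90164 = 0.023581
r = −ln(0.023581)/33 = 3.74732/33

r ≈ 0.114 per year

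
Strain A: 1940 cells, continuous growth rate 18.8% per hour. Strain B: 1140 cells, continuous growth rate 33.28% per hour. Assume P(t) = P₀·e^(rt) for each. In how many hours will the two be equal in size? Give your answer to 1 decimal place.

1940·e^(0.188t) = 1140·e^(0.3328t)
1940/1140 = e^((0.3328 − 0.188)t) → ln(1.70175) = 0.1448·t
t = 0.53166 / 0.1448

t ≈ 3.7 hours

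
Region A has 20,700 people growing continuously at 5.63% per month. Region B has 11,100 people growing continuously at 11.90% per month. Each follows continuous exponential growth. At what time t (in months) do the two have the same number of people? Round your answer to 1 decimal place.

20700·e^(0.0563t) = 11100·e^(0.119t)
20700/11100 = e^((0.119 − 0.0563)t) → ln(1.86486) = 0.0627·t
t = 0.62319 / 0.0627

t ≈ 9.9 months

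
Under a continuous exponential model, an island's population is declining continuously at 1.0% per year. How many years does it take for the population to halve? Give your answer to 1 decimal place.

half-life = ln(2) / |r| = 0.69315 / 0.01

half-life ≈ 69.3 years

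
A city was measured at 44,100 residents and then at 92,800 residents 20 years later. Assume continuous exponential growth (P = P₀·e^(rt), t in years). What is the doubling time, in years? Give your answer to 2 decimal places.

doubling time ≈ 18.63 years

r = ln(92800/44100) / 20 = ln(2.10431) / 20 ≈ 0.037199 per year
doubling time = ln 2 / |r| = 0.69315 / 0.037199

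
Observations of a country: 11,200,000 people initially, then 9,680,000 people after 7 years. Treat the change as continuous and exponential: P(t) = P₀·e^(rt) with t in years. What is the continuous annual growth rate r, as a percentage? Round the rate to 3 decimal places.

9680000 = 11200000 · e^(r·7)
e^(7r) = 9680000/11200000 = 0.86429
r = ln(0.86429) / 7 = -0.14585 / 7

r ≈ -2.084% per year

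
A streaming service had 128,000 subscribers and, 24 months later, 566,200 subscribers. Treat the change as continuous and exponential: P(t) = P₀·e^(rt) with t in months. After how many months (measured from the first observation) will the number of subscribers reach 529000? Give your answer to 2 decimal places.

t ≈ 22.90 months

r = ln(566200/128000) / 24 ≈ 0.061955 per month
t = ln(529000/128000) / r = 1.41896 / 0.061955 ≈ 22.903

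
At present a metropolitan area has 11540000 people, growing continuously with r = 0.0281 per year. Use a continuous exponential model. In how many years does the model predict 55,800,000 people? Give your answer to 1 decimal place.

t ≈ 56.1 years

55800000 = 11540000 · e^(0.0281·t)
t = ln(55800000/11540000) / 0.0281 = ln(4.83536) / 0.0281 = 1.57595 / 0.0281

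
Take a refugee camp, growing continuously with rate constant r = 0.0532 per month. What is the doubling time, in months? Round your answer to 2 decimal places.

doubling time ≈ 13.03 months

doubling time = ln(2) / |r| = 0.69315 / 0.0532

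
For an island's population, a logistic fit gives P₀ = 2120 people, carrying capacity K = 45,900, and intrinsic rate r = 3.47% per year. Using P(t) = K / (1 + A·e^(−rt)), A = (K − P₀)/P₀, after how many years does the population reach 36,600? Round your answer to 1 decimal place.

A = (45900 − 2120)/2120 = 20.65094
36600 = 45900/(1 + 20.65094·e^(−0.0347t)) → 1 + 20.65094·e^(−0.0347t) = 1.2541
e^(−0.0347t) = 0.012304 → t = ln(81.27145)/0.0347 = 4.39779/0.0347

t ≈ 126.7 years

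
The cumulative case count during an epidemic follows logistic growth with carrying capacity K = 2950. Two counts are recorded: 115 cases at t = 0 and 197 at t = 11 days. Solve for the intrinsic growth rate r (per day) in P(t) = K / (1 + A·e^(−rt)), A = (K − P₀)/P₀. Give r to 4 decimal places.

r ≈ 0.0516 per day

A = (2950 − 115)/115 = 24.65217
197 = 2950/(1 + 24.65217·e^(−r·11)) → e^(−11r) = (14.97462 − 1)/24.65217 = 0.566872
r = −ln(0.566872)/11 = 0.56762/11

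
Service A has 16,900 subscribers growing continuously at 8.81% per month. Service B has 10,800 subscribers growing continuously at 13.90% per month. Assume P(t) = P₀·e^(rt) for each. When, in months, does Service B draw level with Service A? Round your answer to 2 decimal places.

t ≈ 8.80 months

16900·e^(0.0881t) = 10800·e^(0.139t)
16900/10800 = e^((0.139 − 0.0881)t) → ln(1.56481) = 0.0509·t
t = 0.44777 / 0.0509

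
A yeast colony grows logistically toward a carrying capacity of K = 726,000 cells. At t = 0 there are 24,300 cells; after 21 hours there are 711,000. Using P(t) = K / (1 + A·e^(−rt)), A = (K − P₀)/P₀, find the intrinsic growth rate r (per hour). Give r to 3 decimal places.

r ≈ 0.344 per hour

A = (726000 − 24300)/24300 = 28.87654
711000 = 726000/(1 + 28.87654·e^(−r·21)) → e^(−21r) = (1.0211 − 1)/28.87654 = 0.000731
r = −ln(0.000731)/21 = 7.22165/21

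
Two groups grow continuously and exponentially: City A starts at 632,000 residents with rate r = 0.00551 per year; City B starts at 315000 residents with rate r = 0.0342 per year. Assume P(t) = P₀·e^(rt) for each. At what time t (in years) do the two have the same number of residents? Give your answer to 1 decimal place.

t ≈ 24.3 years

632000·e^(0.00551t) = 315000·e^(0.0342t)
632000/315000 = e^((0.0342 − 0.00551)t) → ln(2.00635) = 0.02869·t
t = 0.69632 / 0.02869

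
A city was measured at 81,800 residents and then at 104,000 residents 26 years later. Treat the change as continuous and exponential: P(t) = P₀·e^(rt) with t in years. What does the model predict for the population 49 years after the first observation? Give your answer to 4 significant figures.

≈ 128,600 residents

r = ln(104000/81800) / 26 ≈ 0.009235 per year
P(49) = 81800 · e^(0.009235·49) = 81800 · 1.57227 ≈ 128611.87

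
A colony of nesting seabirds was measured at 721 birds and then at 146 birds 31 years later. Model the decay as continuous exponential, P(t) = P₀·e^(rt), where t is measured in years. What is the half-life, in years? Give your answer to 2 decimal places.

half-life ≈ 13.45 years

r = ln(146/721) / 31 = ln(0.2025) / 31 ≈ -0.051517 per year
half-life = ln 2 / |r| = 0.69315 / 0.051517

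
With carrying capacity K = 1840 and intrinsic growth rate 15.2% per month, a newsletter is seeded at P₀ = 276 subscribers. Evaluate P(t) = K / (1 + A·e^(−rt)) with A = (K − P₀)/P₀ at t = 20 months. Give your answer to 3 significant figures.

A = (1840 − 276)/276 = 5.66667
P(20) = 1840 / (1 + 5.66667·e^(−0.152·20)) = 1840 / (1 + 5.66667·0.047835)
= 1840 / 1.27106 ≈ 1447.61

≈ 1,450 subscribers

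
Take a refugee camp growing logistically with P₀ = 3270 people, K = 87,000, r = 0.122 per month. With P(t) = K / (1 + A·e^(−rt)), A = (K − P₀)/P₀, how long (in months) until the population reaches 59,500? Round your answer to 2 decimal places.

t ≈ 32.91 months

A = (87000 − 3270)/3270 = 25.6055
59500 = 87000/(1 + 25.6055·e^(−0.122t)) → 1 + 25.6055·e^(−0.122t) = 1.46218
e^(−0.122t) = 0.01805 → t = ln(55.401)/0.122 = 4.0146/0.122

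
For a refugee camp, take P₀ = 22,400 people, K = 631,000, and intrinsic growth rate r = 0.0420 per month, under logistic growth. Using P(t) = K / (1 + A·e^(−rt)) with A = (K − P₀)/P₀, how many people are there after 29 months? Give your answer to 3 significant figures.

≈ 69,800 people

A = (631000 − 22400)/22400 = 27.16964
P(29) = 631000 / (1 + 27.16964·e^(−0.042·29)) = 631000 / (1 + 27.16964·0.295821)
= 631000 / 9.03736 ≈ 69821.3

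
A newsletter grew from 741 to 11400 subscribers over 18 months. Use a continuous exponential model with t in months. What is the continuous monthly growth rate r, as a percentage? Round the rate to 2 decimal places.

11400 = 741 · e^(r·18)
e^(18r) = 11400/741 = 15.38462
r = ln(15.38462) / 18 = 2.73337 / 18

r ≈ 15.19% per month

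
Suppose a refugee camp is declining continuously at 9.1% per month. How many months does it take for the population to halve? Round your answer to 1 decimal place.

half-life ≈ 7.6 months

half-life = ln(2) / |r| = 0.69315 / 0.091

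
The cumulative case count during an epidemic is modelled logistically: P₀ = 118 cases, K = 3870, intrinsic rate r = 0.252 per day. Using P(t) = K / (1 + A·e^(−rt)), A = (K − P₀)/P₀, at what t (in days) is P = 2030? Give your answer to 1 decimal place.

t ≈ 14.1 days

A = (3870 − 118)/118 = 31.79661
2030 = 3870/(1 + 31.79661·e^(−0.252t)) → 1 + 31.79661·e^(−0.252t) = 1.9064
e^(−0.252t) = 0.028506 → t = ln(35.07996)/0.252 = 3.55763/0.252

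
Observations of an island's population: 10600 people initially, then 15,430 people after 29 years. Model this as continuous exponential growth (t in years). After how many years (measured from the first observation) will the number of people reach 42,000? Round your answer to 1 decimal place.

t ≈ 106.3 years

r = ln(15430/10600) / 29 ≈ 0.012947 per year
t = ln(42000/10600) / r = 1.37682 / 0.012947 ≈ 106.343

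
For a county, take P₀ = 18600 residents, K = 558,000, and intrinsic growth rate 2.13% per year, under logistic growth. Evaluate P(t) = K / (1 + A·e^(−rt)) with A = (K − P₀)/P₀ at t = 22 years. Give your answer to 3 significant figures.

≈ 29,100 residents

A = (558000 − 18600)/18600 = 29
P(22) = 558000 / (1 + 29·e^(−0.0213·22)) = 558000 / (1 + 29·0.625878)
= 558000 / 19.15046 ≈ 29137.68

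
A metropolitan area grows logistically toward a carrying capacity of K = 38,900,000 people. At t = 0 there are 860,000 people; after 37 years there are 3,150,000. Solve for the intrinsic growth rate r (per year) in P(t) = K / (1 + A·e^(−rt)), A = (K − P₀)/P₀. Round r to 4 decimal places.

A = (38900000 − 860000)/860000 = 44.23256
3150000 = 38900000/(1 + 44.23256·e^(−r·37)) → e^(−37r) = (12.34921 − 1)/44.23256 = 0.25658
r = −ln(0.25658)/37 = 1.36031/37

r ≈ 0.0368 per year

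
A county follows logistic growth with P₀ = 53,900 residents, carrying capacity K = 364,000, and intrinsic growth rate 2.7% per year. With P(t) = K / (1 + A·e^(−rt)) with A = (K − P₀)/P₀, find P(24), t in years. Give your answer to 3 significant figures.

≈ 90,800 residents

A = (364000 − 53900)/53900 = 5.75325
P(24) = 364000 / (1 + 5.75325·e^(−0.027·24)) = 364000 / (1 + 5.75325·0.523091)
= 364000 / 4.00947 ≈ 90785.04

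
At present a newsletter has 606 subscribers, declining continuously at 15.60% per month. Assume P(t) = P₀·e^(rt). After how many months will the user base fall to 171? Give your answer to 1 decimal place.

171 = 606 · e^(-0.156·t)
t = ln(171/606) / -0.156 = ln(0.28218) / -0.156 = -1.26522 / -0.156

t ≈ 8.1 months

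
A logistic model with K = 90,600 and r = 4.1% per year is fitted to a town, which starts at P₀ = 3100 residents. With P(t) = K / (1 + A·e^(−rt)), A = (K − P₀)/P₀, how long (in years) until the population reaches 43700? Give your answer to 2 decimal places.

t ≈ 79.75 years

A = (90600 − 3100)/3100 = 28.22581
43700 = 90600/(1 + 28.22581·e^(−0.041t)) → 1 + 28.22581·e^(−0.041t) = 2.07323
e^(−0.041t) = 0.038023 → t = ln(26.29995)/0.041 = 3.26957/0.041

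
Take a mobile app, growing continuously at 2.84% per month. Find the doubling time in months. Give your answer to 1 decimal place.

doubling time = ln(2) / |r| = 0.69315 / 0.0284

doubling time ≈ 24.4 months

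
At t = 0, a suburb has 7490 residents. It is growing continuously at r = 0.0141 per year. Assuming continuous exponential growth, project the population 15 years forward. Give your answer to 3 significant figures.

≈ 9,250 residents

P(15) = 7490 · e^(0.0141·15) = 7490 · e^(0.2115)
= 7490 · 1.23553 ≈ 9254.12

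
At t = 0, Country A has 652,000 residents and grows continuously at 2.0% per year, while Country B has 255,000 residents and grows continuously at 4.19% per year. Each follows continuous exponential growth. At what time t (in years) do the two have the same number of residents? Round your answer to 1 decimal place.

t ≈ 42.9 years

652000·e^(0.02t) = 255000·e^(0.0419t)
652000/255000 = e^((0.0419 − 0.02)t) → ln(2.55686) = 0.0219·t
t = 0.93878 / 0.0219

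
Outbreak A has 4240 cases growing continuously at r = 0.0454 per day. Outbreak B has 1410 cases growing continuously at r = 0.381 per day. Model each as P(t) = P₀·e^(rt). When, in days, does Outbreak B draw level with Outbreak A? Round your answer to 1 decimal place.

t ≈ 3.3 days

4240·e^(0.0454t) = 1410·e^(0.381t)
4240/1410 = e^((0.381 − 0.0454)t) → ln(3.00709) = 0.3356·t
t = 1.10097 / 0.3356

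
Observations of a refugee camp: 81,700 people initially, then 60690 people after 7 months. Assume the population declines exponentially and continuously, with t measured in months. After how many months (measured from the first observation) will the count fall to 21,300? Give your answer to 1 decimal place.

t ≈ 31.7 months

r = ln(60690/81700) / 7 ≈ -0.042468 per month
t = ln(21300/81700) / r = -1.34435 / -0.042468 ≈ 31.656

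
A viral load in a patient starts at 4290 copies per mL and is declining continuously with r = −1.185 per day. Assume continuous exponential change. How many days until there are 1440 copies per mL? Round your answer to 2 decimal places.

t ≈ 0.92 days

1440 = 4290 · e^(-1.185·t)
t = ln(1440/4290) / -1.185 = ln(0.33566) / -1.185 = -1.09164 / -1.185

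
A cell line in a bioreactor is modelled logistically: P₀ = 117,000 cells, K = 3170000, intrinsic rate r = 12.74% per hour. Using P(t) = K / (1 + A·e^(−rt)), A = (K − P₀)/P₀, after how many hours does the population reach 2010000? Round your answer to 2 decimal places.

A = (3170000 − 117000)/117000 = 26.09402
2010000 = 3170000/(1 + 26.09402·e^(−0.1274t)) → 1 + 26.09402·e^(−0.1274t) = 1.57711
e^(−0.1274t) = 0.022117 → t = ln(45.21463)/0.1274 = 3.81142/0.1274

t ≈ 29.92 hours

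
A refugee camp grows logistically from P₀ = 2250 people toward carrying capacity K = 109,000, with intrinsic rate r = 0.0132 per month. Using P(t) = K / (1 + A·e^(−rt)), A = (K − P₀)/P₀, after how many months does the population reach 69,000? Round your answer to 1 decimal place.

A = (109000 − 2250)/2250 = 47.44444
69000 = 109000/(1 + 47.44444·e^(−0.0132t)) → 1 + 47.44444·e^(−0.0132t) = 1.57971
e^(−0.0132t) = 0.012219 → t = ln(81.84167)/0.0132 = 4.40479/0.0132

t ≈ 333.7 months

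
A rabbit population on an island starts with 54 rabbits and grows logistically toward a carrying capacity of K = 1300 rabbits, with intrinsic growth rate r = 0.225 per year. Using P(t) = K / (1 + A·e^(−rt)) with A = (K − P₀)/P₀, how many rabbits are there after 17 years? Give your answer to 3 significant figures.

≈ 865 rabbits

A = (1300 − 54)/54 = 23.07407
P(17) = 1300 / (1 + 23.07407·e^(−0.225·17)) = 1300 / (1 + 23.07407·0.021818)
= 1300 / 1.50344 ≈ 864.68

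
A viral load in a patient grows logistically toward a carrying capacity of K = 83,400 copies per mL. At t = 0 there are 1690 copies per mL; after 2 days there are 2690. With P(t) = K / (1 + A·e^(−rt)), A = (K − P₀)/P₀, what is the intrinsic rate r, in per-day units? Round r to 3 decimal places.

r ≈ 0.239 per day

A = (83400 − 1690)/1690 = 48.34911
2690 = 83400/(1 + 48.34911·e^(−r·2)) → e^(−2r) = (31.00372 − 1)/48.34911 = 0.620564
r = −ln(0.620564)/2 = 0.47713/2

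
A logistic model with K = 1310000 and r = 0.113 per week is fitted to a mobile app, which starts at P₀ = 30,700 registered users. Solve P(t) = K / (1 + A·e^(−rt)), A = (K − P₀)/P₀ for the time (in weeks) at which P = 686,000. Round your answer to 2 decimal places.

t ≈ 33.85 weeks

A = (1310000 − 30700)/30700 = 41.67101
686000 = 1310000/(1 + 41.67101·e^(−0.113t)) → 1 + 41.67101·e^(−0.113t) = 1.90962
e^(−0.113t) = 0.021829 → t = ln(45.8114)/0.113 = 3.82453/0.113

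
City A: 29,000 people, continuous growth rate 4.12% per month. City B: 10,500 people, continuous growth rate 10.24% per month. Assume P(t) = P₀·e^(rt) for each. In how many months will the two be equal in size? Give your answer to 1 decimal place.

t ≈ 16.6 months

29000·e^(0.0412t) = 10500·e^(0.1024t)
29000/10500 = e^((0.1024 − 0.0412)t) → ln(2.7619) = 0.0612·t
t = 1.01592 / 0.0612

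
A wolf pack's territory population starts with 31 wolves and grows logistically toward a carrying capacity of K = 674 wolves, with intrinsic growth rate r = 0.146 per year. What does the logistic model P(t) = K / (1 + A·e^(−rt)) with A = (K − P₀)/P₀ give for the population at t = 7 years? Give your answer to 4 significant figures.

≈ 79.63 wolves

A = (674 − 31)/31 = 20.74194
P(7) = 674 / (1 + 20.74194·e^(−0.146·7)) = 674 / (1 + 20.74194·0.359874)
= 674 / 8.46449 ≈ 79.63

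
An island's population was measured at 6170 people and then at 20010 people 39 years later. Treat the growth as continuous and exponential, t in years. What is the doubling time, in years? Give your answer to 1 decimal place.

r = ln(20010/6170) / 39 = ln(3.24311) / 39 ≈ 0.030168 per year
doubling time = ln 2 / |r| = 0.69315 / 0.030168

doubling time ≈ 23.0 years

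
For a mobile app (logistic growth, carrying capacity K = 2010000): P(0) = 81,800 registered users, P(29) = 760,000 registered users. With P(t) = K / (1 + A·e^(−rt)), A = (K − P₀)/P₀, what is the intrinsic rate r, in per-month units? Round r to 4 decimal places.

A = (2010000 − 81800)/81800 = 23.57213
760000 = 2010000/(1 + 23.57213·e^(−r·29)) → e^(−29r) = (2.64474 − 1)/23.57213 = 0.069775
r = −ln(0.069775)/29 = 2.66248/29

r ≈ 0.0918 per month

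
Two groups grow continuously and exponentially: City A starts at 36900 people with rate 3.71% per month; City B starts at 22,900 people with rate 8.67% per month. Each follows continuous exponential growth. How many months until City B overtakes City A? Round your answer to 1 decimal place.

36900·e^(0.0371t) = 22900·e^(0.0867t)
36900/22900 = e^((0.0867 − 0.0371)t) → ln(1.61135) = 0.0496·t
t = 0.47707 / 0.0496

t ≈ 9.6 months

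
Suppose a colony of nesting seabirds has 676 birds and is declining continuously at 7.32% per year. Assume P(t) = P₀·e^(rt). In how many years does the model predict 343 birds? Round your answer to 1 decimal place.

343 = 676 · e^(-0.0732·t)
t = ln(343/676) / -0.0732 = ln(0.5074) / -0.0732 = -0.67846 / -0.0732

t ≈ 9.3 years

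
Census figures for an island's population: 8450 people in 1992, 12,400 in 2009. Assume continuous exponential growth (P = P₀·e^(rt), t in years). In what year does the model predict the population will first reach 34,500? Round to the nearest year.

r = ln(12400/8450) / 17 = 0.38353/17 ≈ 0.022561 per year
t = ln(34500/8450) / r = 1.40679/0.022561 ≈ 62.36 years after 1992

year 2054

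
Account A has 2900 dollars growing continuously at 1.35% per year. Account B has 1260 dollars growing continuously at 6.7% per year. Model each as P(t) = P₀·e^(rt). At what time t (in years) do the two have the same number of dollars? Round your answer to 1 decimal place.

t ≈ 15.6 years

2900·e^(0.0135t) = 1260·e^(0.067t)
2900/1260 = e^((0.067 − 0.0135)t) → ln(2.30159) = 0.0535·t
t = 0.8336 / 0.0535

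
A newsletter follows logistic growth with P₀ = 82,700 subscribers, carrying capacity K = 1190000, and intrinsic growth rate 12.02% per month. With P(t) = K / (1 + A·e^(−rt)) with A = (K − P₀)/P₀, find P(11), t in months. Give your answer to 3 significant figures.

A = (1190000 − 82700)/82700 = 13.38936
P(11) = 1190000 / (1 + 13.38936·e^(−0.1202·11)) = 1190000 / (1 + 13.38936·0.266548)
= 1190000 / 4.56891 ≈ 260455.98

≈ 260,000 subscribers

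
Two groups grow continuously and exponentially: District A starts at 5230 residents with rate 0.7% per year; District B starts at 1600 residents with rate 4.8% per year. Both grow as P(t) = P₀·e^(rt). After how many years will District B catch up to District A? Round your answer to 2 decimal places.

5230·e^(0.007t) = 1600·e^(0.048t)
5230/1600 = e^((0.048 − 0.007)t) → ln(3.26875) = 0.041·t
t = 1.18441 / 0.041

t ≈ 28.89 years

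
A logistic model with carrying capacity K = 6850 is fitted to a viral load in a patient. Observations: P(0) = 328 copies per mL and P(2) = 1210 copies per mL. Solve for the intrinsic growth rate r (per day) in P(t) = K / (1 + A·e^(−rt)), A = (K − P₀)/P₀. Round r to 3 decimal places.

r ≈ 0.725 per day

A = (6850 − 328)/328 = 19.88415
1210 = 6850/(1 + 19.88415·e^(−r·2)) → e^(−2r) = (5.66116 − 1)/19.88415 = 0.234416
r = −ln(0.234416)/2 = 1.45066/2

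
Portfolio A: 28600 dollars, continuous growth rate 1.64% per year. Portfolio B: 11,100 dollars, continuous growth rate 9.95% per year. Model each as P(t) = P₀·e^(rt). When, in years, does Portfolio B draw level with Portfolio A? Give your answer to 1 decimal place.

t ≈ 11.4 years

28600·e^(0.0164t) = 11100·e^(0.0995t)
28600/11100 = e^((0.0995 − 0.0164)t) → ln(2.57658) = 0.0831·t
t = 0.94646 / 0.0831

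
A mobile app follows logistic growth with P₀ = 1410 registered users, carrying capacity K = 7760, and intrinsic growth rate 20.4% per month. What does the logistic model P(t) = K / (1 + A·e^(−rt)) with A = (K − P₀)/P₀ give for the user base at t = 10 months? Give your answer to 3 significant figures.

A = (7760 − 1410)/1410 = 4.50355
P(10) = 7760 / (1 + 4.50355·e^(−0.204·10)) = 7760 / (1 + 4.50355·0.130029)
= 7760 / 1.58559 ≈ 4894.08

≈ 4,890 registered users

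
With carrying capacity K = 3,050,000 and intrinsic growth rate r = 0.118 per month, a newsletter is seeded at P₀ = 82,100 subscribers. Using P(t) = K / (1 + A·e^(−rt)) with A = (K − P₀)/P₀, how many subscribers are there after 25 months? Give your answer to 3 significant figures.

A = (3050000 − 82100)/82100 = 36.14982
P(25) = 3050000 / (1 + 36.14982·e^(−0.118·25)) = 3050000 / (1 + 36.14982·0.05234)
= 3050000 / 2.89207 ≈ 1054607.65

≈ 1,050,000 subscribers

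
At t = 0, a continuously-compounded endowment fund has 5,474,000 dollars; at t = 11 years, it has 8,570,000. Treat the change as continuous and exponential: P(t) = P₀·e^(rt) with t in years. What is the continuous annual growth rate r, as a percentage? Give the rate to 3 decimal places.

8570000 = 5474000 · e^(r·11)
e^(11r) = 8570000/5474000 = 1.56558
r = ln(1.56558) / 11 = 0.44826 / 11

r ≈ 4.075% per year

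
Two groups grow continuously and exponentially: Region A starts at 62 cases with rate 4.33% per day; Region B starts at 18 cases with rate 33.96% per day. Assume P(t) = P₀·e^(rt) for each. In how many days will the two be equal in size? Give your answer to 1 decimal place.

t ≈ 4.2 days

62·e^(0.0433t) = 18·e^(0.3396t)
62/18 = e^((0.3396 − 0.0433)t) → ln(3.44444) = 0.2963·t
t = 1.23676 / 0.2963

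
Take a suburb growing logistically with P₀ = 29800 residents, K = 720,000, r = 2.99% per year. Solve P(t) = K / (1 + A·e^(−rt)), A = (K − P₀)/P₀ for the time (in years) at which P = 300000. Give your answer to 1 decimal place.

t ≈ 93.8 years

A = (720000 − 29800)/29800 = 23.16107
300000 = 720000/(1 + 23.16107·e^(−0.0299t)) → 1 + 23.16107·e^(−0.0299t) = 2.4
e^(−0.0299t) = 0.060446 → t = ln(16.54362)/0.0299 = 2.806/0.0299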